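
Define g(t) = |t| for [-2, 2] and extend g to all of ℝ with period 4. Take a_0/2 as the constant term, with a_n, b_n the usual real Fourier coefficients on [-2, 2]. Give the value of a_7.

-8/(49*pi**2)

a_7 = 1/2 ∫_{-2}^{2} g(t) cos(7*pi*t/2) dt.
g is even and cos(7*pi*t/2) is even, so the integrand is even and a_7 = ∫_0^{2} g(t) cos(7*pi*t/2) dt.
Integrating by parts (boundary term plus one more integral), an antiderivative of (t) cos(7*pi*t/2) is 2*t*sin(7*pi*t/2)/(7*pi) + 4*cos(7*pi*t/2)/(49*pi**2); evaluating from 0 to 2: ∫_{0}^{2} (t) cos(7*pi*t/2) dt = (-4/(49*pi**2)) - (4/(49*pi**2)) = -8/(49*pi**2).
Hence a_7 = -8/(49*pi**2).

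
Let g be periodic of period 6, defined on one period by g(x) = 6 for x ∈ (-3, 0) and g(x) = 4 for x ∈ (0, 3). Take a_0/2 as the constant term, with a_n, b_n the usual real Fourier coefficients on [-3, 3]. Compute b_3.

b_3 = 1/3 ∫_{-3}^{3} g(x) sin(pi*x) dx.
Split the integral at the breakpoints.
Directly, an antiderivative of (6) sin(pi*x) is -6*cos(pi*x)/pi; evaluating from -3 to 0: ∫_{-3}^{0} (6) sin(pi*x) dx = (-6/pi) - (6/pi) = -12/pi.
Directly, an antiderivative of (4) sin(pi*x) is -4*cos(pi*x)/pi; evaluating from 0 to 3: ∫_{0}^{3} (4) sin(pi*x) dx = (4/pi) - (-4/pi) = 8/pi.
Summing the pieces and multiplying by (1/3) gives b_3 = -4/(3*pi).

-4/(3*pi)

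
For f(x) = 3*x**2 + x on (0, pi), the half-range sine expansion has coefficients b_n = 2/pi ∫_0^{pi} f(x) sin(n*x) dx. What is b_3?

-8/(9*pi) + 2/3 + 2*pi

b_3 = 2/pi ∫_0^{pi} (3*x**2 + x) sin(3*x) dx.
Integrating by parts twice (tabular method), an antiderivative of (3*x**2 + x) sin(3*x) is -x**2*cos(3*x) + 2*x*sin(3*x)/3 - x*cos(3*x)/3 + sin(3*x)/9 + 2*cos(3*x)/9; evaluating from 0 to pi: ∫_{0}^{pi} (3*x**2 + x) sin(3*x) dx = (-2/9 + pi/3 + pi**2) - (2/9) = -4/9 + pi/3 + pi**2.
Hence b_3 = (2/pi)·(-4/9 + pi/3 + pi**2) = -8/(9*pi) + 2/3 + 2*pi.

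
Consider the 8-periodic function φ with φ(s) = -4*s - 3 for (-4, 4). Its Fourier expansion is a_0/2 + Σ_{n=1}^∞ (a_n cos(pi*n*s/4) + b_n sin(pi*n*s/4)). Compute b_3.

-32/(3*pi)

b_3 = 1/4 ∫_{-4}^{4} φ(s) sin(3*pi*s/4) ds.
Integrating by parts (boundary term plus one more integral), an antiderivative of (-4*s - 3) sin(3*pi*s/4) is 16*s*cos(3*pi*s/4)/(3*pi) - 64*sin(3*pi*s/4)/(9*pi**2) + 4*cos(3*pi*s/4)/pi; evaluating from -4 to 4: ∫_{-4}^{4} (-4*s - 3) sin(3*pi*s/4) ds = (-76/(3*pi)) - (52/(3*pi)) = -128/(3*pi).
Hence b_3 = (1/4)·(-128/(3*pi)) = -32/(3*pi).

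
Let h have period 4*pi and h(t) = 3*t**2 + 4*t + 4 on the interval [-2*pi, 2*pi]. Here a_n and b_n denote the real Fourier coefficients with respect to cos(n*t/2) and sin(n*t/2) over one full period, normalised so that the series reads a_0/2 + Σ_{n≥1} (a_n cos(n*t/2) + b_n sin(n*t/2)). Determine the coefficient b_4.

-4

b_4 = (1/(2*pi)) ∫_{-2*pi}^{2*pi} h(t) sin(2*t) dt.
Integrating by parts twice (tabular method), an antiderivative of (3*t**2 + 4*t + 4) sin(2*t) is -3*t**2*cos(2*t)/2 + 3*t*sin(2*t)/2 - 2*t*cos(2*t) + sin(2*t) - 5*cos(2*t)/4; evaluating from -2*pi to 2*pi: ∫_{-2*pi}^{2*pi} (3*t**2 + 4*t + 4) sin(2*t) dt = (-6*pi**2 - 4*pi - 5/4) - (-6*pi**2 - 5/4 + 4*pi) = -8*pi.
Hence b_4 = (1/(2*pi))·(-8*pi) = -4.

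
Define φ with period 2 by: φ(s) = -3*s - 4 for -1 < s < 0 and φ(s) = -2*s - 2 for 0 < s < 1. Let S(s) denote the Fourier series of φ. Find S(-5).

s = -5 differs from s = -1 by -2 full period(s), and the series is 2-periodic.
At s = -1 the one-sided limits are φ(-1^-) = -4 and φ(-1^+) = -1.
By Dirichlet's theorem the series converges to their average, [(-4) + (-1)]/2 = -5/2.

-5/2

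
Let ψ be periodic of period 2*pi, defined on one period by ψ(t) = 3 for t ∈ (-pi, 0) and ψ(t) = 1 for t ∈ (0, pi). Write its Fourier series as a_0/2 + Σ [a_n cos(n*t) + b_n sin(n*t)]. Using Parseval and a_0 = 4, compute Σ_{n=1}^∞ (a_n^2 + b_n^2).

2

Parseval: a_0^2/2 + Σ_{n≥1} (a_n^2+b_n^2) = 1/pi ∫_{-pi}^{pi} ψ(t)^2 dt = 10.
Subtract a_0^2/2 = 8: Σ (a_n^2+b_n^2) = 2.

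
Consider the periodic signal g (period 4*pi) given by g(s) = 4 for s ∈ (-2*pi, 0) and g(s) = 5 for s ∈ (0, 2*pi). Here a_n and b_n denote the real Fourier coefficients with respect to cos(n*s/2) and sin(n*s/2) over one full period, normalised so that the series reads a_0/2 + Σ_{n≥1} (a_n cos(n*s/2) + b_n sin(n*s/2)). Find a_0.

a_0 = (1/(2*pi)) ∫_{-2*pi}^{2*pi} g(s) ds = (1/(2*pi)) · (18*pi) = 9.

9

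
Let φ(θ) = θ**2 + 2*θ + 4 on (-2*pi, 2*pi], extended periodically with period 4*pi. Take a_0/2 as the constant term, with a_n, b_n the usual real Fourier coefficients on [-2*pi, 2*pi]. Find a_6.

a_6 = (1/(2*pi)) ∫_{-2*pi}^{2*pi} φ(θ) cos(3*θ) dθ.
Integrating by parts twice (tabular method), an antiderivative of (θ**2 + 2*θ + 4) cos(3*θ) is θ**2*sin(3*θ)/3 + 2*θ*sin(3*θ)/3 + 2*θ*cos(3*θ)/9 + 34*sin(3*θ)/27 + 2*cos(3*θ)/9; evaluating from -2*pi to 2*pi: ∫_{-2*pi}^{2*pi} (θ**2 + 2*θ + 4) cos(3*θ) dθ = (2/9 + 4*pi/9) - (2/9 - 4*pi/9) = 8*pi/9.
Hence a_6 = (1/(2*pi))·(8*pi/9) = 4/9.

4/9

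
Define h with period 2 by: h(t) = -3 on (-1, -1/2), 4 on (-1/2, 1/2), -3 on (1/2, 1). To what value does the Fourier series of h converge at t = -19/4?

t = -19/4 differs from t = -3/4 by -2 full period(s), and the series is 2-periodic.
h is continuous at t = -3/4 with value -3, so the series converges to -3 there.

-3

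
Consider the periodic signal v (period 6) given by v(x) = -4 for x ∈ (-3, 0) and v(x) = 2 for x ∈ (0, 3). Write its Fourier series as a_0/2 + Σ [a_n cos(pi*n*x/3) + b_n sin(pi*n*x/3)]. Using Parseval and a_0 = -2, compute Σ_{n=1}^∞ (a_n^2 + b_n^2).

Parseval: a_0^2/2 + Σ_{n≥1} (a_n^2+b_n^2) = 1/3 ∫_{-3}^{3} v(x)^2 dx = 20.
Subtract a_0^2/2 = 2: Σ (a_n^2+b_n^2) = 18.

18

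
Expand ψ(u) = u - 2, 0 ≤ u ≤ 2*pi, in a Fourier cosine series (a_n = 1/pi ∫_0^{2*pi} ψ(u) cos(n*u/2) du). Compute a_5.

a_5 = 1/pi ∫_0^{2*pi} (u - 2) cos(5*u/2) du.
Integrating by parts (boundary term plus one more integral), an antiderivative of (u - 2) cos(5*u/2) is 2*u*sin(5*u/2)/5 - 4*sin(5*u/2)/5 + 4*cos(5*u/2)/25; evaluating from 0 to 2*pi: ∫_{0}^{2*pi} (u - 2) cos(5*u/2) du = (-4/25) - (4/25) = -8/25.
Hence a_5 = (1/pi)·(-8/25) = -8/(25*pi).

-8/(25*pi)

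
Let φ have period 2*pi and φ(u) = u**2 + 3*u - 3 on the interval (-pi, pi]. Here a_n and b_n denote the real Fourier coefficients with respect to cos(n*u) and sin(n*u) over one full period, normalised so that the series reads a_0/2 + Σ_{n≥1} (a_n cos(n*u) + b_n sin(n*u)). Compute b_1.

b_1 = 1/pi ∫_{-pi}^{pi} φ(u) sin(u) du.
Integrating by parts twice (tabular method), an antiderivative of (u**2 + 3*u - 3) sin(u) is -u**2*cos(u) + 2*u*sin(u) - 3*u*cos(u) + 3*sin(u) + 5*cos(u); evaluating from -pi to pi: ∫_{-pi}^{pi} (u**2 + 3*u - 3) sin(u) du = (-5 + 3*pi + pi**2) - (-3*pi - 5 + pi**2) = 6*pi.
Hence b_1 = (1/pi)·(6*pi) = 6.

6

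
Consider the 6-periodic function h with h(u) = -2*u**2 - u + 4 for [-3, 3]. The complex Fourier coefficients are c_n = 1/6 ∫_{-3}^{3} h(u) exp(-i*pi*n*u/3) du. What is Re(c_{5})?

Since h is real-valued, Re(c_{5}) = 1/6 ∫_{-3}^{3} h(u) cos(5*pi*u/3) du = a_{5}/2.
Integrating by parts twice (tabular method), an antiderivative of (-2*u**2 - u + 4) cos(5*pi*u/3) is -6*u**2*sin(5*pi*u/3)/(5*pi) - 3*u*sin(5*pi*u/3)/(5*pi) - 36*u*cos(5*pi*u/3)/(25*pi**2) + 108*sin(5*pi*u/3)/(125*pi**3) + 12*sin(5*pi*u/3)/(5*pi) - 9*cos(5*pi*u/3)/(25*pi**2); evaluating from -3 to 3: ∫_{-3}^{3} (-2*u**2 - u + 4) cos(5*pi*u/3) du = (117/(25*pi**2)) - (-99/(25*pi**2)) = 216/(25*pi**2).
Hence Re(c_{5}) = (1/6)·(216/(25*pi**2)) = 36/(25*pi**2).

36/(25*pi**2)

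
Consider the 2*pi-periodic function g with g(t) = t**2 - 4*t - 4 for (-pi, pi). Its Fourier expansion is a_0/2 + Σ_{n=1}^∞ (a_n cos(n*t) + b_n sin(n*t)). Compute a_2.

1

a_2 = 1/pi ∫_{-pi}^{pi} g(t) cos(2*t) dt.
Integrating by parts twice (tabular method), an antiderivative of (t**2 - 4*t - 4) cos(2*t) is t**2*sin(2*t)/2 - 2*t*sin(2*t) + t*cos(2*t)/2 - 9*sin(2*t)/4 - cos(2*t); evaluating from -pi to pi: ∫_{-pi}^{pi} (t**2 - 4*t - 4) cos(2*t) dt = (-1 + pi/2) - (-pi/2 - 1) = pi.
Hence a_2 = (1/pi)·(pi) = 1.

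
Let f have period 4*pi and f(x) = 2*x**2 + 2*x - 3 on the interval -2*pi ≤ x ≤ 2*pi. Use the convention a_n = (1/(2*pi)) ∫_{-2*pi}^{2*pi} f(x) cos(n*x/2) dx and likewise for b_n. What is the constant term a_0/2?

a_0 = (1/(2*pi)) ∫_{-2*pi}^{2*pi} f(x) dx = (1/(2*pi)) · (-12*pi + 32*pi**3/3) = -6 + 16*pi**2/3.
So the constant term a_0/2 = -3 + 8*pi**2/3.

-3 + 8*pi**2/3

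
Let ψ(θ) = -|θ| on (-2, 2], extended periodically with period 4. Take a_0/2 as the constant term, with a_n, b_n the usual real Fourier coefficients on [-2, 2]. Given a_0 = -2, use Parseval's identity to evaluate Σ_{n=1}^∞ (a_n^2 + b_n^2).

2/3

Parseval: a_0^2/2 + Σ_{n≥1} (a_n^2+b_n^2) = 1/2 ∫_{-2}^{2} ψ(θ)^2 dθ = 8/3.
Subtract a_0^2/2 = 2: Σ (a_n^2+b_n^2) = 2/3.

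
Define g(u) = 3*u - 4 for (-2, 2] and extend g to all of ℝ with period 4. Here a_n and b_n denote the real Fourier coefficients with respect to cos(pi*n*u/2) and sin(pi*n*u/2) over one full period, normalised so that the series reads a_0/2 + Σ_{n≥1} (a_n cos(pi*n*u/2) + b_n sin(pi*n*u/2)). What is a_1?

0

a_1 = 1/2 ∫_{-2}^{2} g(u) cos(pi*u/2) du.
Integrating by parts (boundary term plus one more integral), an antiderivative of (3*u - 4) cos(pi*u/2) is 6*u*sin(pi*u/2)/pi - 8*sin(pi*u/2)/pi + 12*cos(pi*u/2)/pi**2; evaluating from -2 to 2: ∫_{-2}^{2} (3*u - 4) cos(pi*u/2) du = (-12/pi**2) - (-12/pi**2) = 0.
Hence a_1 = (1/2)·(0) = 0.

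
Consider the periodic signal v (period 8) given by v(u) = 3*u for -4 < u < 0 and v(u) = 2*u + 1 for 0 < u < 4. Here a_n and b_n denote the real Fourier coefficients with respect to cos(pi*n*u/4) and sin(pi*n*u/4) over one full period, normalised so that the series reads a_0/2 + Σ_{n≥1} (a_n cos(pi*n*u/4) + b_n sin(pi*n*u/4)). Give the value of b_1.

22/pi

b_1 = 1/4 ∫_{-4}^{4} v(u) sin(pi*u/4) du.
Split the integral at the breakpoints.
Integrating by parts (boundary term plus one more integral), an antiderivative of (3*u) sin(pi*u/4) is -12*u*cos(pi*u/4)/pi + 48*sin(pi*u/4)/pi**2; evaluating from -4 to 0: ∫_{-4}^{0} (3*u) sin(pi*u/4) du = (0) - (-48/pi) = 48/pi.
Integrating by parts (boundary term plus one more integral), an antiderivative of (2*u + 1) sin(pi*u/4) is -8*u*cos(pi*u/4)/pi + 32*sin(pi*u/4)/pi**2 - 4*cos(pi*u/4)/pi; evaluating from 0 to 4: ∫_{0}^{4} (2*u + 1) sin(pi*u/4) du = (36/pi) - (-4/pi) = 40/pi.
Summing the pieces and multiplying by (1/4) gives b_1 = 22/pi.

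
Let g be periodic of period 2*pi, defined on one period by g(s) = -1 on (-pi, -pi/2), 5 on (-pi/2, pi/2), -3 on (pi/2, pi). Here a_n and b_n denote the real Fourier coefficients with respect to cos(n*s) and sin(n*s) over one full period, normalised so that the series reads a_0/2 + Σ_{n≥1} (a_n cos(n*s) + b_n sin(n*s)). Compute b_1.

b_1 = 1/pi ∫_{-pi}^{pi} g(s) sin(s) ds.
Split the integral at the breakpoints.
Directly, an antiderivative of (-1) sin(s) is cos(s); evaluating from -pi to -pi/2: ∫_{-pi}^{-pi/2} (-1) sin(s) ds = (0) - (-1) = 1.
Directly, an antiderivative of (5) sin(s) is -5*cos(s); evaluating from -pi/2 to pi/2: ∫_{-pi/2}^{pi/2} (5) sin(s) ds = (0) - (0) = 0.
Directly, an antiderivative of (-3) sin(s) is 3*cos(s); evaluating from pi/2 to pi: ∫_{pi/2}^{pi} (-3) sin(s) ds = (-3) - (0) = -3.
Summing the pieces and multiplying by (1/pi) gives b_1 = -2/pi.

-2/pi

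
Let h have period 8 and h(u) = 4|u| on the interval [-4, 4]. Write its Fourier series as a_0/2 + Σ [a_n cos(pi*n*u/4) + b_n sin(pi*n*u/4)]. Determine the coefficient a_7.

a_7 = 1/4 ∫_{-4}^{4} h(u) cos(7*pi*u/4) du.
h is even and cos(7*pi*u/4) is even, so the integrand is even and a_7 = 1/2 ∫_0^{4} h(u) cos(7*pi*u/4) du.
Integrating by parts (boundary term plus one more integral), an antiderivative of (4*u) cos(7*pi*u/4) is 16*u*sin(7*pi*u/4)/(7*pi) + 64*cos(7*pi*u/4)/(49*pi**2); evaluating from 0 to 4: ∫_{0}^{4} (4*u) cos(7*pi*u/4) du = (-64/(49*pi**2)) - (64/(49*pi**2)) = -128/(49*pi**2).
Hence a_7 = (1/2)·(-128/(49*pi**2)) = -64/(49*pi**2).

-64/(49*pi**2)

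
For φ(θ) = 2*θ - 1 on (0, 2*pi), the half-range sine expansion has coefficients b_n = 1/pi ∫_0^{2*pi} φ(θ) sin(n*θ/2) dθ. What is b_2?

b_2 = 1/pi ∫_0^{2*pi} (2*θ - 1) sin(θ) dθ.
Integrating by parts (boundary term plus one more integral), an antiderivative of (2*θ - 1) sin(θ) is -2*θ*cos(θ) + 2*sin(θ) + cos(θ); evaluating from 0 to 2*pi: ∫_{0}^{2*pi} (2*θ - 1) sin(θ) dθ = (1 - 4*pi) - (1) = -4*pi.
Hence b_2 = (1/pi)·(-4*pi) = -4.

-4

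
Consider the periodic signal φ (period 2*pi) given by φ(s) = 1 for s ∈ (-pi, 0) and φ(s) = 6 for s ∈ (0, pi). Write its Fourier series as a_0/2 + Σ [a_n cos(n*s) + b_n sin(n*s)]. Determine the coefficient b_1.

10/pi

b_1 = 1/pi ∫_{-pi}^{pi} φ(s) sin(s) ds.
Split the integral at the breakpoints.
Directly, an antiderivative of (1) sin(s) is -cos(s); evaluating from -pi to 0: ∫_{-pi}^{0} (1) sin(s) ds = (-1) - (1) = -2.
Directly, an antiderivative of (6) sin(s) is -6*cos(s); evaluating from 0 to pi: ∫_{0}^{pi} (6) sin(s) ds = (6) - (-6) = 12.
Summing the pieces and multiplying by (1/pi) gives b_1 = 10/pi.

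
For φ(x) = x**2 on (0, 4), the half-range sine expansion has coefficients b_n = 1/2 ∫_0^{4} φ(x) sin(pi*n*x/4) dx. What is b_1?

b_1 = 1/2 ∫_0^{4} (x**2) sin(pi*x/4) dx.
Integrating by parts twice (tabular method), an antiderivative of (x**2) sin(pi*x/4) is -4*x**2*cos(pi*x/4)/pi + 32*x*sin(pi*x/4)/pi**2 + 128*cos(pi*x/4)/pi**3; evaluating from 0 to 4: ∫_{0}^{4} (x**2) sin(pi*x/4) dx = (-128/pi**3 + 64/pi) - (128/pi**3) = -256/pi**3 + 64/pi.
Hence b_1 = (1/2)·(-256/pi**3 + 64/pi) = -128/pi**3 + 32/pi.

-128/pi**3 + 32/pi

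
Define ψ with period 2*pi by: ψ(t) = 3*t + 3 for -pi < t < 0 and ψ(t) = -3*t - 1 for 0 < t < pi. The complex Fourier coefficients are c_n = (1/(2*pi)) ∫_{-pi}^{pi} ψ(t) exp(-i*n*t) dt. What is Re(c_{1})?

6/pi

Since ψ is real-valued, Re(c_{1}) = (1/(2*pi)) ∫_{-pi}^{pi} ψ(t) cos(t) dt = a_{1}/2.
Split the integral at the breakpoints.
Integrating by parts (boundary term plus one more integral), an antiderivative of (3*t + 3) cos(t) is 3*t*sin(t) + 3*sin(t) + 3*cos(t); evaluating from -pi to 0: ∫_{-pi}^{0} (3*t + 3) cos(t) dt = (3) - (-3) = 6.
Integrating by parts (boundary term plus one more integral), an antiderivative of (-3*t - 1) cos(t) is -3*t*sin(t) - sin(t) - 3*cos(t); evaluating from 0 to pi: ∫_{0}^{pi} (-3*t - 1) cos(t) dt = (3) - (-3) = 6.
So ∫_{-pi}^{pi} ψ(t) cos(t) dt = 12.
Hence Re(c_{1}) = (1/(2*pi))·(12) = 6/pi.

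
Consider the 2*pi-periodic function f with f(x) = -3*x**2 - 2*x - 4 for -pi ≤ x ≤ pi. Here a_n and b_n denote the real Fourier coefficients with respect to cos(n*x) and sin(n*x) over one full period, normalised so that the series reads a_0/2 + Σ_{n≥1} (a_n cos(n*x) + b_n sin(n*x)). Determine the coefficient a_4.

a_4 = 1/pi ∫_{-pi}^{pi} f(x) cos(4*x) dx.
Integrating by parts twice (tabular method), an antiderivative of (-3*x**2 - 2*x - 4) cos(4*x) is -3*x**2*sin(4*x)/4 - x*sin(4*x)/2 - 3*x*cos(4*x)/8 - 29*sin(4*x)/32 - cos(4*x)/8; evaluating from -pi to pi: ∫_{-pi}^{pi} (-3*x**2 - 2*x - 4) cos(4*x) dx = (-3*pi/8 - 1/8) - (-1/8 + 3*pi/8) = -3*pi/4.
Hence a_4 = (1/pi)·(-3*pi/4) = -3/4.

-3/4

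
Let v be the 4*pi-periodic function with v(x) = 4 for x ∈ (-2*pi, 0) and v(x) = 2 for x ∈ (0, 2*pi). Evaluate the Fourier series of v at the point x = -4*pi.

3

x = -4*pi differs from x = 0 by -1 full period(s), and the series is 4*pi-periodic.
At x = 0 the one-sided limits are v(0^-) = 4 and v(0^+) = 2.
By Dirichlet's theorem the series converges to their average, [(4) + (2)]/2 = 3.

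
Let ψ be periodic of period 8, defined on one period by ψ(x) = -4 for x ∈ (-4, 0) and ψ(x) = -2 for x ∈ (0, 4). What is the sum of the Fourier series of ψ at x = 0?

At x = 0 the one-sided limits are ψ(0^-) = -4 and ψ(0^+) = -2.
By Dirichlet's theorem the series converges to their average, [(-4) + (-2)]/2 = -3.

-3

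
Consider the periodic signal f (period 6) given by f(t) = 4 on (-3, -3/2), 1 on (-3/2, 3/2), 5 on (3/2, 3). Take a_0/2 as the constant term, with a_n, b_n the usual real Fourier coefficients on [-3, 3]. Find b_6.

b_6 = 1/3 ∫_{-3}^{3} f(t) sin(2*pi*t) dt.
Split the integral at the breakpoints.
Directly, an antiderivative of (4) sin(2*pi*t) is -2*cos(2*pi*t)/pi; evaluating from -3 to -3/2: ∫_{-3}^{-3/2} (4) sin(2*pi*t) dt = (2/pi) - (-2/pi) = 4/pi.
Directly, an antiderivative of (1) sin(2*pi*t) is -cos(2*pi*t)/(2*pi); evaluating from -3/2 to 3/2: ∫_{-3/2}^{3/2} (1) sin(2*pi*t) dt = (1/(2*pi)) - (1/(2*pi)) = 0.
Directly, an antiderivative of (5) sin(2*pi*t) is -5*cos(2*pi*t)/(2*pi); evaluating from 3/2 to 3: ∫_{3/2}^{3} (5) sin(2*pi*t) dt = (-5/(2*pi)) - (5/(2*pi)) = -5/pi.
Summing the pieces and multiplying by (1/3) gives b_6 = -1/(3*pi).

-1/(3*pi)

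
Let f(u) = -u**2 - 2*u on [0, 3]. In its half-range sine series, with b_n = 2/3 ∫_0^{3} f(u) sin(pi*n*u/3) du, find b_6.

b_6 = 2/3 ∫_0^{3} (-u**2 - 2*u) sin(2*pi*u) du.
Integrating by parts twice (tabular method), an antiderivative of (-u**2 - 2*u) sin(2*pi*u) is u**2*cos(2*pi*u)/(2*pi) - u*sin(2*pi*u)/(2*pi**2) + u*cos(2*pi*u)/pi - sin(2*pi*u)/(2*pi**2) - cos(2*pi*u)/(4*pi**3); evaluating from 0 to 3: ∫_{0}^{3} (-u**2 - 2*u) sin(2*pi*u) du = ((-1 + 30*pi**2)/(4*pi**3)) - (-1/(4*pi**3)) = 15/(2*pi).
Hence b_6 = (2/3)·(15/(2*pi)) = 5/pi.

5/pi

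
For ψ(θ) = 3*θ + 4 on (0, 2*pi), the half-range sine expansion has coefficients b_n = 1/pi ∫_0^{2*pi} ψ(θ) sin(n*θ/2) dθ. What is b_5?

b_5 = 1/pi ∫_0^{2*pi} (3*θ + 4) sin(5*θ/2) dθ.
Integrating by parts (boundary term plus one more integral), an antiderivative of (3*θ + 4) sin(5*θ/2) is -6*θ*cos(5*θ/2)/5 + 12*sin(5*θ/2)/25 - 8*cos(5*θ/2)/5; evaluating from 0 to 2*pi: ∫_{0}^{2*pi} (3*θ + 4) sin(5*θ/2) dθ = (8/5 + 12*pi/5) - (-8/5) = 16/5 + 12*pi/5.
Hence b_5 = (1/pi)·(16/5 + 12*pi/5) = 4*(4 + 3*pi)/(5*pi).

4*(4 + 3*pi)/(5*pi)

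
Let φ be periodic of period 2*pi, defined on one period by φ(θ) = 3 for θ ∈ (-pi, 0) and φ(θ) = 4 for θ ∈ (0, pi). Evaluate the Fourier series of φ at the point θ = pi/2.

4

φ is continuous at θ = pi/2 with value 4, so the series converges to 4 there.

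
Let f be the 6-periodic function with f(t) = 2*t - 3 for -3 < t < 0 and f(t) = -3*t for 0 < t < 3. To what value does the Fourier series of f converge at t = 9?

t = 9 differs from t = -3 by 2 full period(s), and the series is 6-periodic.
f is continuous at t = -3 with value -9, so the series converges to -9 there.

-9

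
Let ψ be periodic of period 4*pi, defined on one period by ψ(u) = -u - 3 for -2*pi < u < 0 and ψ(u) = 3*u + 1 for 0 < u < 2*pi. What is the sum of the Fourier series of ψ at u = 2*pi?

-1 + 4*pi

At u = 2*pi the one-sided limits are ψ(2*pi^-) = 1 + 6*pi and ψ(2*pi^+) = -3 + 2*pi.
By Dirichlet's theorem the series converges to their average, [(1 + 6*pi) + (-3 + 2*pi)]/2 = -1 + 4*pi.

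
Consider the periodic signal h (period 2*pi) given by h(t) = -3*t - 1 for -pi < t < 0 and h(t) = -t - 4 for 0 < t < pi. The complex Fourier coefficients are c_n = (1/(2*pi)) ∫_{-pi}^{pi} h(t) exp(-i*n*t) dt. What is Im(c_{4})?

Since h is real-valued, Im(c_{4}) = -(1/(2*pi)) ∫_{-pi}^{pi} h(t) sin(4*t) dt = -b_{4}/2.
Split the integral at the breakpoints.
Integrating by parts (boundary term plus one more integral), an antiderivative of (-3*t - 1) sin(4*t) is 3*t*cos(4*t)/4 - 3*sin(4*t)/16 + cos(4*t)/4; evaluating from -pi to 0: ∫_{-pi}^{0} (-3*t - 1) sin(4*t) dt = (1/4) - (1/4 - 3*pi/4) = 3*pi/4.
Integrating by parts (boundary term plus one more integral), an antiderivative of (-t - 4) sin(4*t) is t*cos(4*t)/4 - sin(4*t)/16 + cos(4*t); evaluating from 0 to pi: ∫_{0}^{pi} (-t - 4) sin(4*t) dt = (pi/4 + 1) - (1) = pi/4.
So ∫_{-pi}^{pi} h(t) sin(4*t) dt = pi.
Hence Im(c_{4}) = (-1/(2*pi))·(pi) = -1/2.

-1/2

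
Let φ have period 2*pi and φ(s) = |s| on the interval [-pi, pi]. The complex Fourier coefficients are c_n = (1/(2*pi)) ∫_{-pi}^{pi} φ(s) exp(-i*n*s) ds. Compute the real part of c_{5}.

Since φ is real-valued, Re(c_{5}) = (1/(2*pi)) ∫_{-pi}^{pi} φ(s) cos(5*s) ds = a_{5}/2.
φ is even and cos(5*s) is even, so the integrand is even: ∫_{-pi}^{pi} φ(s) cos(5*s) ds = 2∫_0^{pi} φ(s) cos(5*s) ds.
Integrating by parts (boundary term plus one more integral), an antiderivative of (s) cos(5*s) is s*sin(5*s)/5 + cos(5*s)/25; evaluating from 0 to pi: ∫_{0}^{pi} (s) cos(5*s) ds = (-1/25) - (1/25) = -2/25.
So ∫_{-pi}^{pi} φ(s) cos(5*s) ds = -4/25.
Hence Re(c_{5}) = (1/(2*pi))·(-4/25) = -2/(25*pi).

-2/(25*pi)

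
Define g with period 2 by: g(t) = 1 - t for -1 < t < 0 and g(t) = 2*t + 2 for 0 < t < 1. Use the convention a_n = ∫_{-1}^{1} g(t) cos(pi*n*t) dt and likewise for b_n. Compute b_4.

b_4 = ∫_{-1}^{1} g(t) sin(4*pi*t) dt.
Split the integral at the breakpoints.
Integrating by parts (boundary term plus one more integral), an antiderivative of (1 - t) sin(4*pi*t) is t*cos(4*pi*t)/(4*pi) - sin(4*pi*t)/(16*pi**2) - cos(4*pi*t)/(4*pi); evaluating from -1 to 0: ∫_{-1}^{0} (1 - t) sin(4*pi*t) dt = (-1/(4*pi)) - (-1/(2*pi)) = 1/(4*pi).
Integrating by parts (boundary term plus one more integral), an antiderivative of (2*t + 2) sin(4*pi*t) is -t*cos(4*pi*t)/(2*pi) + sin(4*pi*t)/(8*pi**2) - cos(4*pi*t)/(2*pi); evaluating from 0 to 1: ∫_{0}^{1} (2*t + 2) sin(4*pi*t) dt = (-1/pi) - (-1/(2*pi)) = -1/(2*pi).
Summing the pieces gives b_4 = -1/(4*pi).

-1/(4*pi)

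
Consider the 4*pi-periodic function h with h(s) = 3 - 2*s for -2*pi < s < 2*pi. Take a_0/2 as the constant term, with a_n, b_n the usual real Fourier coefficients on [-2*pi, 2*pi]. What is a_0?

a_0 = (1/(2*pi)) ∫_{-2*pi}^{2*pi} h(s) ds = (1/(2*pi)) · (12*pi) = 6.

6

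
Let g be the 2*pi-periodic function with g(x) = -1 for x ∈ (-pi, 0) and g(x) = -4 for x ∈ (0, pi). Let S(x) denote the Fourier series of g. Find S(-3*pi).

-5/2

x = -3*pi differs from x = -pi by -1 full period(s), and the series is 2*pi-periodic.
At x = -pi the one-sided limits are g(-pi^-) = -4 and g(-pi^+) = -1.
By Dirichlet's theorem the series converges to their average, [(-4) + (-1)]/2 = -5/2.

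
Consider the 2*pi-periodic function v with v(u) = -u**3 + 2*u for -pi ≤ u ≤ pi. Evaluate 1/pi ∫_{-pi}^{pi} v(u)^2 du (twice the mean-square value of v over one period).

1/pi ∫_{-pi}^{pi} v(u)^2 du = 1/pi · (2*pi**3*(-84*pi**2 + 140 + 15*pi**4)/105) = 2*pi**2*(-84*pi**2 + 140 + 15*pi**4)/105.

2*pi**2*(-84*pi**2 + 140 + 15*pi**4)/105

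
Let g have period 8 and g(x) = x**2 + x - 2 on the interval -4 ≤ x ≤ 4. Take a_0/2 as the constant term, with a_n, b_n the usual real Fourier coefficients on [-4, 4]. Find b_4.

-2/pi

b_4 = 1/4 ∫_{-4}^{4} g(x) sin(pi*x) dx.
Integrating by parts twice (tabular method), an antiderivative of (x**2 + x - 2) sin(pi*x) is -x**2*cos(pi*x)/pi + 2*x*sin(pi*x)/pi**2 - x*cos(pi*x)/pi + sin(pi*x)/pi**2 + 2*cos(pi*x)/pi**3 + 2*cos(pi*x)/pi; evaluating from -4 to 4: ∫_{-4}^{4} (x**2 + x - 2) sin(pi*x) dx = (-18/pi + 2/pi**3) - (-10/pi + 2/pi**3) = -8/pi.
Hence b_4 = (1/4)·(-8/pi) = -2/pi.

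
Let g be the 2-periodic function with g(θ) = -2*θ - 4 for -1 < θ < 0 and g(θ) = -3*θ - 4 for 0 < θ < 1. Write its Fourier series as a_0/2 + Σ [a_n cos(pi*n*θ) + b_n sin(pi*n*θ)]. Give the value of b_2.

b_2 = ∫_{-1}^{1} g(θ) sin(2*pi*θ) dθ.
Split the integral at the breakpoints.
Integrating by parts (boundary term plus one more integral), an antiderivative of (-2*θ - 4) sin(2*pi*θ) is θ*cos(2*pi*θ)/pi - sin(2*pi*θ)/(2*pi**2) + 2*cos(2*pi*θ)/pi; evaluating from -1 to 0: ∫_{-1}^{0} (-2*θ - 4) sin(2*pi*θ) dθ = (2/pi) - (1/pi) = 1/pi.
Integrating by parts (boundary term plus one more integral), an antiderivative of (-3*θ - 4) sin(2*pi*θ) is 3*θ*cos(2*pi*θ)/(2*pi) - 3*sin(2*pi*θ)/(4*pi**2) + 2*cos(2*pi*θ)/pi; evaluating from 0 to 1: ∫_{0}^{1} (-3*θ - 4) sin(2*pi*θ) dθ = (7/(2*pi)) - (2/pi) = 3/(2*pi).
Summing the pieces gives b_2 = 5/(2*pi).

5/(2*pi)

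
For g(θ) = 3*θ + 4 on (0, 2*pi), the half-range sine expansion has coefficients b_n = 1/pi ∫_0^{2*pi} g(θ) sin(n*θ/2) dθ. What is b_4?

-3

b_4 = 1/pi ∫_0^{2*pi} (3*θ + 4) sin(2*θ) dθ.
Integrating by parts (boundary term plus one more integral), an antiderivative of (3*θ + 4) sin(2*θ) is -3*θ*cos(2*θ)/2 + 3*sin(2*θ)/4 - 2*cos(2*θ); evaluating from 0 to 2*pi: ∫_{0}^{2*pi} (3*θ + 4) sin(2*θ) dθ = (-3*pi - 2) - (-2) = -3*pi.
Hence b_4 = (1/pi)·(-3*pi) = -3.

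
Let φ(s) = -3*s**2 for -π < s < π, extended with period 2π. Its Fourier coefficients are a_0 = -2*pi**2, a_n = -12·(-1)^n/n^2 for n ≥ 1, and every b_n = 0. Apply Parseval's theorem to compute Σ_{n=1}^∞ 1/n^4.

pi**4/90

Parseval: a_0^2/2 + Σ a_n^2 = (1/π) ∫_{-π}^{π} φ(s)^2 ds = 18*pi**4/5.
Subtract a_0^2/2 = 2*pi**4: Σ a_n^2 = 8*pi**4/5.
Since a_n^2 = 144/n^4, Σ 1/n^4 = pi**4/90.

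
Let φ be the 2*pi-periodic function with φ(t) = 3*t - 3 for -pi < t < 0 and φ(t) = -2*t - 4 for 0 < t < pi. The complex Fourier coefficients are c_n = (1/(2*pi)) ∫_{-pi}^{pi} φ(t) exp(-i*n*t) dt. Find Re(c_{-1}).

Since φ is real-valued, Re(c_{-1}) = (1/(2*pi)) ∫_{-pi}^{pi} φ(t) cos(-t) dt = a_{1}/2.
Split the integral at the breakpoints.
Integrating by parts (boundary term plus one more integral), an antiderivative of (3*t - 3) cos(-t) is 3*t*sin(t) - 3*sin(t) + 3*cos(t); evaluating from -pi to 0: ∫_{-pi}^{0} (3*t - 3) cos(-t) dt = (3) - (-3) = 6.
Integrating by parts (boundary term plus one more integral), an antiderivative of (-2*t - 4) cos(-t) is -2*t*sin(t) - 4*sin(t) - 2*cos(t); evaluating from 0 to pi: ∫_{0}^{pi} (-2*t - 4) cos(-t) dt = (2) - (-2) = 4.
So ∫_{-pi}^{pi} φ(t) cos(-t) dt = 10.
Hence Re(c_{-1}) = (1/(2*pi))·(10) = 5/pi.

5/pi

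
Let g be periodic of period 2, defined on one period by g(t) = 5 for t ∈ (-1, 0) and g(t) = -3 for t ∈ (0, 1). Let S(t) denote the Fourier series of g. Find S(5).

1

t = 5 differs from t = 1 by 2 full period(s), and the series is 2-periodic.
At t = 1 the one-sided limits are g(1^-) = -3 and g(1^+) = 5.
By Dirichlet's theorem the series converges to their average, [(-3) + (5)]/2 = 1.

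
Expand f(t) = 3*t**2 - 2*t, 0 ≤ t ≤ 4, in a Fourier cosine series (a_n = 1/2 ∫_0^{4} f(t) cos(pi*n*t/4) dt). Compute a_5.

a_5 = 1/2 ∫_0^{4} (3*t**2 - 2*t) cos(5*pi*t/4) dt.
Integrating by parts twice (tabular method), an antiderivative of (3*t**2 - 2*t) cos(5*pi*t/4) is 12*t**2*sin(5*pi*t/4)/(5*pi) - 8*t*sin(5*pi*t/4)/(5*pi) + 96*t*cos(5*pi*t/4)/(25*pi**2) - 384*sin(5*pi*t/4)/(125*pi**3) - 32*cos(5*pi*t/4)/(25*pi**2); evaluating from 0 to 4: ∫_{0}^{4} (3*t**2 - 2*t) cos(5*pi*t/4) dt = (-352/(25*pi**2)) - (-32/(25*pi**2)) = -64/(5*pi**2).
Hence a_5 = (1/2)·(-64/(5*pi**2)) = -32/(5*pi**2).

-32/(5*pi**2)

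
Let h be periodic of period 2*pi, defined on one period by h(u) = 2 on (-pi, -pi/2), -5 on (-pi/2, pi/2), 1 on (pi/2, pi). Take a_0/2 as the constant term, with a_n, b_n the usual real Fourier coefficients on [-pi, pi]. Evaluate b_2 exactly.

b_2 = 1/pi ∫_{-pi}^{pi} h(u) sin(2*u) du.
Split the integral at the breakpoints.
Directly, an antiderivative of (2) sin(2*u) is -cos(2*u); evaluating from -pi to -pi/2: ∫_{-pi}^{-pi/2} (2) sin(2*u) du = (1) - (-1) = 2.
Directly, an antiderivative of (-5) sin(2*u) is 5*cos(2*u)/2; evaluating from -pi/2 to pi/2: ∫_{-pi/2}^{pi/2} (-5) sin(2*u) du = (-5/2) - (-5/2) = 0.
Directly, an antiderivative of (1) sin(2*u) is -cos(2*u)/2; evaluating from pi/2 to pi: ∫_{pi/2}^{pi} (1) sin(2*u) du = (-1/2) - (1/2) = -1.
Summing the pieces and multiplying by (1/pi) gives b_2 = 1/pi.

1/pi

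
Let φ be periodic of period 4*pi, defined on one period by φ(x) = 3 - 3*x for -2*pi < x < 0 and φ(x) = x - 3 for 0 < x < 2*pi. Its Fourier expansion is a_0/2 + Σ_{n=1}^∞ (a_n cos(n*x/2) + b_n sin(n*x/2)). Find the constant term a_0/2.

2*pi

a_0 = (1/(2*pi)) ∫_{-2*pi}^{2*pi} φ(x) dx = (1/(2*pi)) · (8*pi**2) = 4*pi.
So the constant term a_0/2 = 2*pi.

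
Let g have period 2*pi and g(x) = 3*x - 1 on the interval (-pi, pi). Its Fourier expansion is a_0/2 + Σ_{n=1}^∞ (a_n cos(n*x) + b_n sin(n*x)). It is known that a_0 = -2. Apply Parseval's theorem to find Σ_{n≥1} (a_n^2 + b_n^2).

6*pi**2

Parseval: a_0^2/2 + Σ_{n≥1} (a_n^2+b_n^2) = 1/pi ∫_{-pi}^{pi} g(x)^2 dx = 2 + 6*pi**2.
Subtract a_0^2/2 = 2: Σ (a_n^2+b_n^2) = 6*pi**2.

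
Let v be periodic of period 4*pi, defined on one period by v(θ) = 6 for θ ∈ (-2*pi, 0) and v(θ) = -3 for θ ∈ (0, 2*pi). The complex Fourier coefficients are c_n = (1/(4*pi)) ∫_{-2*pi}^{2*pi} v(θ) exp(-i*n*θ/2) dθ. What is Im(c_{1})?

Since v is real-valued, Im(c_{1}) = -(1/(4*pi)) ∫_{-2*pi}^{2*pi} v(θ) sin(θ/2) dθ = -b_{1}/2.
Split the integral at the breakpoints.
Directly, an antiderivative of (6) sin(θ/2) is -12*cos(θ/2); evaluating from -2*pi to 0: ∫_{-2*pi}^{0} (6) sin(θ/2) dθ = (-12) - (12) = -24.
Directly, an antiderivative of (-3) sin(θ/2) is 6*cos(θ/2); evaluating from 0 to 2*pi: ∫_{0}^{2*pi} (-3) sin(θ/2) dθ = (-6) - (6) = -12.
So ∫_{-2*pi}^{2*pi} v(θ) sin(θ/2) dθ = -36.
Hence Im(c_{1}) = (-1/(4*pi))·(-36) = 9/pi.

9/pi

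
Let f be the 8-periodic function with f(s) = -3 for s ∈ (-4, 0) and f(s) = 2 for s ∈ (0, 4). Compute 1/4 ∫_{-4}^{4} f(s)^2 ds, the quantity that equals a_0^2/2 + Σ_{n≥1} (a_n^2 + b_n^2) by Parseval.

1/4 ∫_{-4}^{4} f(s)^2 ds = 1/4 · (52) = 13.

13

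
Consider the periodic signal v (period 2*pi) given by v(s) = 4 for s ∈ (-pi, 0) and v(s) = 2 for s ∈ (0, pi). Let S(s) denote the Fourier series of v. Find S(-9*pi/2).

4

s = -9*pi/2 differs from s = -pi/2 by -2 full period(s), and the series is 2*pi-periodic.
v is continuous at s = -pi/2 with value 4, so the series converges to 4 there.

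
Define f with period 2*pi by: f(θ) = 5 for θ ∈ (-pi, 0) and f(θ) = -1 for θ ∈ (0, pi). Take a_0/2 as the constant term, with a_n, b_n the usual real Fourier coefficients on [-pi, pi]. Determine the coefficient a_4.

a_4 = 1/pi ∫_{-pi}^{pi} f(θ) cos(4*θ) dθ.
Split the integral at the breakpoints.
Directly, an antiderivative of (5) cos(4*θ) is 5*sin(4*θ)/4; evaluating from -pi to 0: ∫_{-pi}^{0} (5) cos(4*θ) dθ = (0) - (0) = 0.
Directly, an antiderivative of (-1) cos(4*θ) is -sin(4*θ)/4; evaluating from 0 to pi: ∫_{0}^{pi} (-1) cos(4*θ) dθ = (0) - (0) = 0.
Summing the pieces and multiplying by (1/pi) gives a_4 = 0.

0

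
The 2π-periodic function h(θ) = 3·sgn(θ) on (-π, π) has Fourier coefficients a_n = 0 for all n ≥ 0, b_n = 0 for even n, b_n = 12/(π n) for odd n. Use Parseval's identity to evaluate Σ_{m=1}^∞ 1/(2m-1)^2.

Parseval: Σ b_n^2 = (1/π) ∫_{-π}^{π} h(θ)^2 dθ = 18.
Only odd n contribute, with b_n^2 = 144/(π^2 n^2), so Σ_{m≥1} 1/(2m-1)^2 = π^2·(18)/144 = pi**2/8.

pi**2/8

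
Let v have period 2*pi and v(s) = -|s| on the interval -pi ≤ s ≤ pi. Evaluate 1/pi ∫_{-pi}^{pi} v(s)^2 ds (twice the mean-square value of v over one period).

1/pi ∫_{-pi}^{pi} v(s)^2 ds = 1/pi · (2*pi**3/3) = 2*pi**2/3.

2*pi**2/3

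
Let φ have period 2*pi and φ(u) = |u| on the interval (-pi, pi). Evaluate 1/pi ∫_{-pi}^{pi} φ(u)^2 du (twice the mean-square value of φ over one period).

2*pi**2/3

1/pi ∫_{-pi}^{pi} φ(u)^2 du = 1/pi · (2*pi**3/3) = 2*pi**2/3.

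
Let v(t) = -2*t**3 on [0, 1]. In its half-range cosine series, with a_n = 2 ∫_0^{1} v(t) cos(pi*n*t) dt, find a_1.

12*(-4 + pi**2)/pi**4

a_1 = 2 ∫_0^{1} (-2*t**3) cos(pi*t) dt.
Integrating by parts three times (tabular method), an antiderivative of (-2*t**3) cos(pi*t) is -2*t**3*sin(pi*t)/pi - 6*t**2*cos(pi*t)/pi**2 + 12*t*sin(pi*t)/pi**3 + 12*cos(pi*t)/pi**4; evaluating from 0 to 1: ∫_{0}^{1} (-2*t**3) cos(pi*t) dt = (6*(-2 + pi**2)/pi**4) - (12/pi**4) = 6*(-4 + pi**2)/pi**4.
Hence a_1 = 2·(6*(-4 + pi**2)/pi**4) = 12*(-4 + pi**2)/pi**4.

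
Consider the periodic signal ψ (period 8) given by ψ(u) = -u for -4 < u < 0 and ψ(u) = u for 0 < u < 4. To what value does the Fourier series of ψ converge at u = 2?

ψ is continuous at u = 2 with value 2, so the series converges to 2 there.

2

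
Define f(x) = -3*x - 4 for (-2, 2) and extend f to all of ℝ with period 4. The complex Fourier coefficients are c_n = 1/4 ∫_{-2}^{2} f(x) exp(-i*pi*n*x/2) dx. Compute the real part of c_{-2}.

Since f is real-valued, Re(c_{-2}) = 1/4 ∫_{-2}^{2} f(x) cos(-pi*x) dx = a_{2}/2.
Integrating by parts (boundary term plus one more integral), an antiderivative of (-3*x - 4) cos(-pi*x) is -3*x*sin(pi*x)/pi - 4*sin(pi*x)/pi - 3*cos(pi*x)/pi**2; evaluating from -2 to 2: ∫_{-2}^{2} (-3*x - 4) cos(-pi*x) dx = (-3/pi**2) - (-3/pi**2) = 0.
Hence Re(c_{-2}) = (1/4)·(0) = 0.

0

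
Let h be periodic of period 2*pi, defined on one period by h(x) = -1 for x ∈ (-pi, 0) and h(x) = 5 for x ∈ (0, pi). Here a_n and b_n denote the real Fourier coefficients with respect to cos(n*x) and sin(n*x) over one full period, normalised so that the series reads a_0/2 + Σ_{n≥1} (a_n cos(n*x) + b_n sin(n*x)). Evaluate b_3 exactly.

4/pi

b_3 = 1/pi ∫_{-pi}^{pi} h(x) sin(3*x) dx.
Split the integral at the breakpoints.
Directly, an antiderivative of (-1) sin(3*x) is cos(3*x)/3; evaluating from -pi to 0: ∫_{-pi}^{0} (-1) sin(3*x) dx = (1/3) - (-1/3) = 2/3.
Directly, an antiderivative of (5) sin(3*x) is -5*cos(3*x)/3; evaluating from 0 to pi: ∫_{0}^{pi} (5) sin(3*x) dx = (5/3) - (-5/3) = 10/3.
Summing the pieces and multiplying by (1/pi) gives b_3 = 4/pi.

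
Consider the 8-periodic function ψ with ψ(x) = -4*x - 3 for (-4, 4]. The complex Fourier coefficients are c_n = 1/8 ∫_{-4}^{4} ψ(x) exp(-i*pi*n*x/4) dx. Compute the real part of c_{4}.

0

Since ψ is real-valued, Re(c_{4}) = 1/8 ∫_{-4}^{4} ψ(x) cos(pi*x) dx = a_{4}/2.
Integrating by parts (boundary term plus one more integral), an antiderivative of (-4*x - 3) cos(pi*x) is -4*x*sin(pi*x)/pi - 3*sin(pi*x)/pi - 4*cos(pi*x)/pi**2; evaluating from -4 to 4: ∫_{-4}^{4} (-4*x - 3) cos(pi*x) dx = (-4/pi**2) - (-4/pi**2) = 0.
Hence Re(c_{4}) = (1/8)·(0) = 0.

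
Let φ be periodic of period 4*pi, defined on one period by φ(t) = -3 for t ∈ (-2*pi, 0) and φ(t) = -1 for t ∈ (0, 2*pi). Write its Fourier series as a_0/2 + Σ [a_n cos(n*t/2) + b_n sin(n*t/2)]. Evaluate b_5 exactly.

4/(5*pi)

b_5 = (1/(2*pi)) ∫_{-2*pi}^{2*pi} φ(t) sin(5*t/2) dt.
Split the integral at the breakpoints.
Directly, an antiderivative of (-3) sin(5*t/2) is 6*cos(5*t/2)/5; evaluating from -2*pi to 0: ∫_{-2*pi}^{0} (-3) sin(5*t/2) dt = (6/5) - (-6/5) = 12/5.
Directly, an antiderivative of (-1) sin(5*t/2) is 2*cos(5*t/2)/5; evaluating from 0 to 2*pi: ∫_{0}^{2*pi} (-1) sin(5*t/2) dt = (-2/5) - (2/5) = -4/5.
Summing the pieces and multiplying by (1/(2*pi)) gives b_5 = 4/(5*pi).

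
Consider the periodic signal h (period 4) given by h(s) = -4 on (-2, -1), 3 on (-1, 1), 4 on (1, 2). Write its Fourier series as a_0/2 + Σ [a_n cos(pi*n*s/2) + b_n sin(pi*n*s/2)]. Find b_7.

8/(7*pi)

b_7 = 1/2 ∫_{-2}^{2} h(s) sin(7*pi*s/2) ds.
Split the integral at the breakpoints.
Directly, an antiderivative of (-4) sin(7*pi*s/2) is 8*cos(7*pi*s/2)/(7*pi); evaluating from -2 to -1: ∫_{-2}^{-1} (-4) sin(7*pi*s/2) ds = (0) - (-8/(7*pi)) = 8/(7*pi).
Directly, an antiderivative of (3) sin(7*pi*s/2) is -6*cos(7*pi*s/2)/(7*pi); evaluating from -1 to 1: ∫_{-1}^{1} (3) sin(7*pi*s/2) ds = (0) - (0) = 0.
Directly, an antiderivative of (4) sin(7*pi*s/2) is -8*cos(7*pi*s/2)/(7*pi); evaluating from 1 to 2: ∫_{1}^{2} (4) sin(7*pi*s/2) ds = (8/(7*pi)) - (0) = 8/(7*pi).
Summing the pieces and multiplying by (1/2) gives b_7 = 8/(7*pi).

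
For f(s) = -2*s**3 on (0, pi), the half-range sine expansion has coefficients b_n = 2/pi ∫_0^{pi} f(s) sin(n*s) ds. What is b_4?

b_4 = 2/pi ∫_0^{pi} (-2*s**3) sin(4*s) ds.
Integrating by parts three times (tabular method), an antiderivative of (-2*s**3) sin(4*s) is s**3*cos(4*s)/2 - 3*s**2*sin(4*s)/8 - 3*s*cos(4*s)/16 + 3*sin(4*s)/64; evaluating from 0 to pi: ∫_{0}^{pi} (-2*s**3) sin(4*s) ds = (pi*(-3 + 8*pi**2)/16) - (0) = pi*(-3 + 8*pi**2)/16.
Hence b_4 = (2/pi)·(pi*(-3 + 8*pi**2)/16) = -3/8 + pi**2.

-3/8 + pi**2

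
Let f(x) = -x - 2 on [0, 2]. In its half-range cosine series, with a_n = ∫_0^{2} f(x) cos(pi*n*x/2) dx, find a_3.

8/(9*pi**2)

a_3 = ∫_0^{2} (-x - 2) cos(3*pi*x/2) dx.
Integrating by parts (boundary term plus one more integral), an antiderivative of (-x - 2) cos(3*pi*x/2) is -2*x*sin(3*pi*x/2)/(3*pi) - 4*sin(3*pi*x/2)/(3*pi) - 4*cos(3*pi*x/2)/(9*pi**2); evaluating from 0 to 2: ∫_{0}^{2} (-x - 2) cos(3*pi*x/2) dx = (4/(9*pi**2)) - (-4/(9*pi**2)) = 8/(9*pi**2).
Hence a_3 = 8/(9*pi**2).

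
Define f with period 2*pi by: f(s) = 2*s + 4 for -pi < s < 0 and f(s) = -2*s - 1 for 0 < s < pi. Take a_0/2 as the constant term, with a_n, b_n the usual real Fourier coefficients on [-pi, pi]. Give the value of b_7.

-10/(7*pi)

b_7 = 1/pi ∫_{-pi}^{pi} f(s) sin(7*s) ds.
Split the integral at the breakpoints.
Integrating by parts (boundary term plus one more integral), an antiderivative of (2*s + 4) sin(7*s) is -2*s*cos(7*s)/7 + 2*sin(7*s)/49 - 4*cos(7*s)/7; evaluating from -pi to 0: ∫_{-pi}^{0} (2*s + 4) sin(7*s) ds = (-4/7) - (4/7 - 2*pi/7) = -8/7 + 2*pi/7.
Integrating by parts (boundary term plus one more integral), an antiderivative of (-2*s - 1) sin(7*s) is 2*s*cos(7*s)/7 - 2*sin(7*s)/49 + cos(7*s)/7; evaluating from 0 to pi: ∫_{0}^{pi} (-2*s - 1) sin(7*s) ds = (-2*pi/7 - 1/7) - (1/7) = -2*pi/7 - 2/7.
Summing the pieces and multiplying by (1/pi) gives b_7 = -10/(7*pi).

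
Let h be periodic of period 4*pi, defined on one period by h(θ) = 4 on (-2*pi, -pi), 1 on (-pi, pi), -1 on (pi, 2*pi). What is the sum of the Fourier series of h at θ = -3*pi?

0

θ = -3*pi differs from θ = pi by -1 full period(s), and the series is 4*pi-periodic.
At θ = pi the one-sided limits are h(pi^-) = 1 and h(pi^+) = -1.
By Dirichlet's theorem the series converges to their average, [(1) + (-1)]/2 = 0.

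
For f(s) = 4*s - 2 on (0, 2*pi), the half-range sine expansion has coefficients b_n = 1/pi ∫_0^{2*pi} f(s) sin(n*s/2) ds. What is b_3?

8*(-1 + 2*pi)/(3*pi)

b_3 = 1/pi ∫_0^{2*pi} (4*s - 2) sin(3*s/2) ds.
Integrating by parts (boundary term plus one more integral), an antiderivative of (4*s - 2) sin(3*s/2) is -8*s*cos(3*s/2)/3 + 16*sin(3*s/2)/9 + 4*cos(3*s/2)/3; evaluating from 0 to 2*pi: ∫_{0}^{2*pi} (4*s - 2) sin(3*s/2) ds = (-4/3 + 16*pi/3) - (4/3) = -8/3 + 16*pi/3.
Hence b_3 = (1/pi)·(-8/3 + 16*pi/3) = 8*(-1 + 2*pi)/(3*pi).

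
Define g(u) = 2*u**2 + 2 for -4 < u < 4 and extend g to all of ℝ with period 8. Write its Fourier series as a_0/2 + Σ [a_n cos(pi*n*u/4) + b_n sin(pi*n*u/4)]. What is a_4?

8/pi**2

a_4 = 1/4 ∫_{-4}^{4} g(u) cos(pi*u) du.
g is even and cos(pi*u) is even, so the integrand is even and a_4 = 1/2 ∫_0^{4} g(u) cos(pi*u) du.
Integrating by parts twice (tabular method), an antiderivative of (2*u**2 + 2) cos(pi*u) is 2*u**2*sin(pi*u)/pi + 4*u*cos(pi*u)/pi**2 - 4*sin(pi*u)/pi**3 + 2*sin(pi*u)/pi; evaluating from 0 to 4: ∫_{0}^{4} (2*u**2 + 2) cos(pi*u) du = (16/pi**2) - (0) = 16/pi**2.
Hence a_4 = (1/2)·(16/pi**2) = 8/pi**2.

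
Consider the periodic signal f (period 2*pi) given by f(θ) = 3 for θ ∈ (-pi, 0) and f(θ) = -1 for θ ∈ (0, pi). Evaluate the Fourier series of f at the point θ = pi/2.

-1

f is continuous at θ = pi/2 with value -1, so the series converges to -1 there.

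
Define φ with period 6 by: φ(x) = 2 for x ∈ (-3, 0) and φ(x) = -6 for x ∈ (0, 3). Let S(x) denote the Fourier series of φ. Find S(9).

-2

x = 9 differs from x = 3 by 1 full period(s), and the series is 6-periodic.
At x = 3 the one-sided limits are φ(3^-) = -6 and φ(3^+) = 2.
By Dirichlet's theorem the series converges to their average, [(-6) + (2)]/2 = -2.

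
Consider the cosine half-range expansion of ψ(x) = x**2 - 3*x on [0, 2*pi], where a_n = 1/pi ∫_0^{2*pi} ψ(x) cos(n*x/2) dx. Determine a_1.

a_1 = 1/pi ∫_0^{2*pi} (x**2 - 3*x) cos(x/2) dx.
Integrating by parts twice (tabular method), an antiderivative of (x**2 - 3*x) cos(x/2) is 2*x**2*sin(x/2) - 6*x*sin(x/2) + 8*x*cos(x/2) - 16*sin(x/2) - 12*cos(x/2); evaluating from 0 to 2*pi: ∫_{0}^{2*pi} (x**2 - 3*x) cos(x/2) dx = (12 - 16*pi) - (-12) = 24 - 16*pi.
Hence a_1 = (1/pi)·(24 - 16*pi) = -16 + 24/pi.

-16 + 24/pi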